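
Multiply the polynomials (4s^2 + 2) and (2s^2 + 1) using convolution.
Ascending coefficients: a = [2, 0, 4], b = [1, 0, 2]. c[0] = 2×1 = 2; c[1] = 2×0 + 0×1 = 0; c[2] = 2×2 + 0×0 + 4×1 = 8; c[3] = 0×2 + 4×0 = 0; c[4] = 4×2 = 8. Result coefficients: [2, 0, 8, 0, 8] → 8s^4 + 8s^2 + 2

8s^4 + 8s^2 + 2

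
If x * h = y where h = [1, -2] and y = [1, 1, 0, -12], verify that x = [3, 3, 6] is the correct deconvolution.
Forward-compute [3, 3, 6] * [1, -2]: y[0] = 3×1 = 3; y[1] = 3×-2 + 3×1 = -3; y[2] = 3×-2 + 6×1 = 0; y[3] = 6×-2 = -12 → [3, -3, 0, -12]. Does not match given y = [1, 1, 0, -12].

Not verified. [3, 3, 6] * [1, -2] = [3, -3, 0, -12], which differs from [1, 1, 0, -12] at index 0.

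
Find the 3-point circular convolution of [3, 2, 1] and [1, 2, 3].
Use y[k] = Σ_j f[j]·g[(k-j) mod 3]. y[0] = 3×1 + 2×3 + 1×2 = 11; y[1] = 3×2 + 2×1 + 1×3 = 11; y[2] = 3×3 + 2×2 + 1×1 = 14. Result: [11, 11, 14]

[11, 11, 14]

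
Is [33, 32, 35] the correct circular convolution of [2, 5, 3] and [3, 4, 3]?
Recompute circular convolution of [2, 5, 3] and [3, 4, 3]: y[0] = 2×3 + 5×3 + 3×4 = 33; y[1] = 2×4 + 5×3 + 3×3 = 32; y[2] = 2×3 + 5×4 + 3×3 = 35 → [33, 32, 35]. Given [33, 32, 35] matches, so answer: Yes

Yes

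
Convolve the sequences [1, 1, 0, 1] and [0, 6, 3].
y[0] = 1×0 = 0; y[1] = 1×6 + 1×0 = 6; y[2] = 1×3 + 1×6 + 0×0 = 9; y[3] = 1×3 + 0×6 + 1×0 = 3; y[4] = 0×3 + 1×6 = 6; y[5] = 1×3 = 3

[0, 6, 9, 3, 6, 3]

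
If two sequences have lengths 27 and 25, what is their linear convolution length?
Linear/full convolution length: m + n - 1 = 27 + 25 - 1 = 51

51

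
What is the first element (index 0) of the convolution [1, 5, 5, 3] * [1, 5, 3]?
Use y[k] = Σ_i a[i]·b[k-i] at k=0. y[0] = 1×1 = 1

1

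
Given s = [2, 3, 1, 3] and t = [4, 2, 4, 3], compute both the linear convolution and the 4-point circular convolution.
Linear: y_lin[0] = 2×4 = 8; y_lin[1] = 2×2 + 3×4 = 16; y_lin[2] = 2×4 + 3×2 + 1×4 = 18; y_lin[3] = 2×3 + 3×4 + 1×2 + 3×4 = 32; y_lin[4] = 3×3 + 1×4 + 3×2 = 19; y_lin[5] = 1×3 + 3×4 = 15; y_lin[6] = 3×3 = 9 → [8, 16, 18, 32, 19, 15, 9]. Circular (length 4): y[0] = 2×4 + 3×3 + 1×4 + 3×2 = 27; y[1] = 2×2 + 3×4 + 1×3 + 3×4 = 31; y[2] = 2×4 + 3×2 + 1×4 + 3×3 = 27; y[3] = 2×3 + 3×4 + 1×2 + 3×4 = 32 → [27, 31, 27, 32]

Linear: [8, 16, 18, 32, 19, 15, 9], Circular: [27, 31, 27, 32]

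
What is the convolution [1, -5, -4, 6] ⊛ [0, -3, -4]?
y[0] = 1×0 = 0; y[1] = 1×-3 + -5×0 = -3; y[2] = 1×-4 + -5×-3 + -4×0 = 11; y[3] = -5×-4 + -4×-3 + 6×0 = 32; y[4] = -4×-4 + 6×-3 = -2; y[5] = 6×-4 = -24

[0, -3, 11, 32, -2, -24]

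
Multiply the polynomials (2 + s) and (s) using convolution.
Ascending coefficients: a = [2, 1], b = [0, 1]. c[0] = 2×0 = 0; c[1] = 2×1 + 1×0 = 2; c[2] = 1×1 = 1. Result coefficients: [0, 2, 1] → 2s + s^2

2s + s^2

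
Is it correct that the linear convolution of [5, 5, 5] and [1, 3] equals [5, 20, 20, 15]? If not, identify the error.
Recompute linear convolution of [5, 5, 5] and [1, 3]: y[0] = 5×1 = 5; y[1] = 5×3 + 5×1 = 20; y[2] = 5×3 + 5×1 = 20; y[3] = 5×3 = 15 → [5, 20, 20, 15]. Given [5, 20, 20, 15] matches, so answer: Yes

Yes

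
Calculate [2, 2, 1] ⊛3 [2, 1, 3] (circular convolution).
Use y[k] = Σ_j a[j]·b[(k-j) mod 3]. y[0] = 2×2 + 2×3 + 1×1 = 11; y[1] = 2×1 + 2×2 + 1×3 = 9; y[2] = 2×3 + 2×1 + 1×2 = 10. Result: [11, 9, 10]

[11, 9, 10]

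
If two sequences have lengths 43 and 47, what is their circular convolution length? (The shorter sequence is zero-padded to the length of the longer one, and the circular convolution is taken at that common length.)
Circular convolution (zero-padding the shorter input) has length max(m, n) = max(43, 47) = 47

47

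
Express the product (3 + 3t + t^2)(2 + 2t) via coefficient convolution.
Ascending coefficients: a = [3, 3, 1], b = [2, 2]. c[0] = 3×2 = 6; c[1] = 3×2 + 3×2 = 12; c[2] = 3×2 + 1×2 = 8; c[3] = 1×2 = 2. Result coefficients: [6, 12, 8, 2] → 6 + 12t + 8t^2 + 2t^3

6 + 12t + 8t^2 + 2t^3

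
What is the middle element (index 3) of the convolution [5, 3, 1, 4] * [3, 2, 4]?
Use y[k] = Σ_i a[i]·b[k-i] at k=3. y[3] = 3×4 + 1×2 + 4×3 = 26

26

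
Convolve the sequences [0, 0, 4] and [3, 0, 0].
y[0] = 0×3 = 0; y[1] = 0×0 + 0×3 = 0; y[2] = 0×0 + 0×0 + 4×3 = 12; y[3] = 0×0 + 4×0 = 0; y[4] = 4×0 = 0

[0, 0, 12, 0, 0]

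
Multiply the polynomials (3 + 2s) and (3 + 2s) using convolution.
Ascending coefficients: a = [3, 2], b = [3, 2]. c[0] = 3×3 = 9; c[1] = 3×2 + 2×3 = 12; c[2] = 2×2 = 4. Result coefficients: [9, 12, 4] → 9 + 12s + 4s^2

9 + 12s + 4s^2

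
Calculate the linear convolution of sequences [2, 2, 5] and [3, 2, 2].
y[0] = 2×3 = 6; y[1] = 2×2 + 2×3 = 10; y[2] = 2×2 + 2×2 + 5×3 = 23; y[3] = 2×2 + 5×2 = 14; y[4] = 5×2 = 10

[6, 10, 23, 14, 10]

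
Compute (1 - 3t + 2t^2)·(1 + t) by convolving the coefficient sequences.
Ascending coefficients: a = [1, -3, 2], b = [1, 1]. c[0] = 1×1 = 1; c[1] = 1×1 + -3×1 = -2; c[2] = -3×1 + 2×1 = -1; c[3] = 2×1 = 2. Result coefficients: [1, -2, -1, 2] → 1 - 2t - t^2 + 2t^3

1 - 2t - t^2 + 2t^3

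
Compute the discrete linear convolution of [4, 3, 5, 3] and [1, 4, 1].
y[0] = 4×1 = 4; y[1] = 4×4 + 3×1 = 19; y[2] = 4×1 + 3×4 + 5×1 = 21; y[3] = 3×1 + 5×4 + 3×1 = 26; y[4] = 5×1 + 3×4 = 17; y[5] = 3×1 = 3

[4, 19, 21, 26, 17, 3]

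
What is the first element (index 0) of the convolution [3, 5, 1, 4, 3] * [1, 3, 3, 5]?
Use y[k] = Σ_i a[i]·b[k-i] at k=0. y[0] = 3×1 = 3

3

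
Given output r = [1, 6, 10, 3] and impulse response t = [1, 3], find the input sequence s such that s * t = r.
Deconvolve r=[1, 6, 10, 3] by t=[1, 3]. Since t[0]=1, solve forward: s[0] = r[0] / 1 = 1; s[1] = (r[1] - 1×3) / 1 = 3; s[2] = (r[2] - 3×3) / 1 = 1. So s = [1, 3, 1]. Check by forward convolution: r[0] = 1×1 = 1; r[1] = 1×3 + 3×1 = 6; r[2] = 3×3 + 1×1 = 10; r[3] = 1×3 = 3

[1, 3, 1]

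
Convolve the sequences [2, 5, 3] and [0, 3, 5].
y[0] = 2×0 = 0; y[1] = 2×3 + 5×0 = 6; y[2] = 2×5 + 5×3 + 3×0 = 25; y[3] = 5×5 + 3×3 = 34; y[4] = 3×5 = 15

[0, 6, 25, 34, 15]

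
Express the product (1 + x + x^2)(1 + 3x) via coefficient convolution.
Ascending coefficients: a = [1, 1, 1], b = [1, 3]. c[0] = 1×1 = 1; c[1] = 1×3 + 1×1 = 4; c[2] = 1×3 + 1×1 = 4; c[3] = 1×3 = 3. Result coefficients: [1, 4, 4, 3] → 1 + 4x + 4x^2 + 3x^3

1 + 4x + 4x^2 + 3x^3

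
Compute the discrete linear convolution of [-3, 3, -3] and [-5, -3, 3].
y[0] = -3×-5 = 15; y[1] = -3×-3 + 3×-5 = -6; y[2] = -3×3 + 3×-3 + -3×-5 = -3; y[3] = 3×3 + -3×-3 = 18; y[4] = -3×3 = -9

[15, -6, -3, 18, -9]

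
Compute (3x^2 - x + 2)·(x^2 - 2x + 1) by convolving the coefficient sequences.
Ascending coefficients: a = [2, -1, 3], b = [1, -2, 1]. c[0] = 2×1 = 2; c[1] = 2×-2 + -1×1 = -5; c[2] = 2×1 + -1×-2 + 3×1 = 7; c[3] = -1×1 + 3×-2 = -7; c[4] = 3×1 = 3. Result coefficients: [2, -5, 7, -7, 3] → 3x^4 - 7x^3 + 7x^2 - 5x + 2

3x^4 - 7x^3 + 7x^2 - 5x + 2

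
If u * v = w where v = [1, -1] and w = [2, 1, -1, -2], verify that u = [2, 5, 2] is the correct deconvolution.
Forward-compute [2, 5, 2] * [1, -1]: w[0] = 2×1 = 2; w[1] = 2×-1 + 5×1 = 3; w[2] = 5×-1 + 2×1 = -3; w[3] = 2×-1 = -2 → [2, 3, -3, -2]. Does not match given w = [2, 1, -1, -2].

Not verified. [2, 5, 2] * [1, -1] = [2, 3, -3, -2], which differs from [2, 1, -1, -2] at index 1.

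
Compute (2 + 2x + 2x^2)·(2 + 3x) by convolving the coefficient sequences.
Ascending coefficients: a = [2, 2, 2], b = [2, 3]. c[0] = 2×2 = 4; c[1] = 2×3 + 2×2 = 10; c[2] = 2×3 + 2×2 = 10; c[3] = 2×3 = 6. Result coefficients: [4, 10, 10, 6] → 4 + 10x + 10x^2 + 6x^3

4 + 10x + 10x^2 + 6x^3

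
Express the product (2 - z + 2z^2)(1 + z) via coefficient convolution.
Ascending coefficients: a = [2, -1, 2], b = [1, 1]. c[0] = 2×1 = 2; c[1] = 2×1 + -1×1 = 1; c[2] = -1×1 + 2×1 = 1; c[3] = 2×1 = 2. Result coefficients: [2, 1, 1, 2] → 2 + z + z^2 + 2z^3

2 + z + z^2 + 2z^3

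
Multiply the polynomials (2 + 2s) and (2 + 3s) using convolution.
Ascending coefficients: a = [2, 2], b = [2, 3]. c[0] = 2×2 = 4; c[1] = 2×3 + 2×2 = 10; c[2] = 2×3 = 6. Result coefficients: [4, 10, 6] → 4 + 10s + 6s^2

4 + 10s + 6s^2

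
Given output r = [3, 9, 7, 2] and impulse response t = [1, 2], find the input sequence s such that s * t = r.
Deconvolve r=[3, 9, 7, 2] by t=[1, 2]. Since t[0]=1, solve forward: s[0] = r[0] / 1 = 3; s[1] = (r[1] - 3×2) / 1 = 3; s[2] = (r[2] - 3×2) / 1 = 1. So s = [3, 3, 1]. Check by forward convolution: r[0] = 3×1 = 3; r[1] = 3×2 + 3×1 = 9; r[2] = 3×2 + 1×1 = 7; r[3] = 1×2 = 2

[3, 3, 1]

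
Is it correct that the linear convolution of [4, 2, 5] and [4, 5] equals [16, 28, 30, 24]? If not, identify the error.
Recompute linear convolution of [4, 2, 5] and [4, 5]: y[0] = 4×4 = 16; y[1] = 4×5 + 2×4 = 28; y[2] = 2×5 + 5×4 = 30; y[3] = 5×5 = 25 → [16, 28, 30, 25]. Compare to given [16, 28, 30, 24]: they differ at index 3: given 24, correct 25, so answer: No

No. Error at index 3: given 24, correct 25.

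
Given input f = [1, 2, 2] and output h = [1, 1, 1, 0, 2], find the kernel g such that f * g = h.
Output length 5 = len(f) + len(g) - 1 ⇒ len(g) = 3. Solve g forward using g[k] = (h[k] - Σ_{i≥1} f[i]·g[k-i]) / f[0]: g[0] = h[0] / f[0] = 1 / 1 = 1; g[1] = (h[1] - 2×1) / f[0] = (1 - 2×1) / 1 = -1; g[2] = (h[2] - 2×-1 - 2×1) / f[0] = (1 - 2×-1 - 2×1) / 1 = 1. So g = [1, -1, 1]. Forward-check [1, 2, 2] * [1, -1, 1]: h[0] = 1×1 = 1; h[1] = 1×-1 + 2×1 = 1; h[2] = 1×1 + 2×-1 + 2×1 = 1; h[3] = 2×1 + 2×-1 = 0; h[4] = 2×1 = 2 → [1, 1, 1, 0, 2] ✓

[1, -1, 1]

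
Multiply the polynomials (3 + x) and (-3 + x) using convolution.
Ascending coefficients: a = [3, 1], b = [-3, 1]. c[0] = 3×-3 = -9; c[1] = 3×1 + 1×-3 = 0; c[2] = 1×1 = 1. Result coefficients: [-9, 0, 1] → -9 + x^2

-9 + x^2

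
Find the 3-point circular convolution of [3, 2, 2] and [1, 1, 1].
Use y[k] = Σ_j f[j]·g[(k-j) mod 3]. y[0] = 3×1 + 2×1 + 2×1 = 7; y[1] = 3×1 + 2×1 + 2×1 = 7; y[2] = 3×1 + 2×1 + 2×1 = 7. Result: [7, 7, 7]

[7, 7, 7]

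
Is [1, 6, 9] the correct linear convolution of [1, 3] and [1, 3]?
Recompute linear convolution of [1, 3] and [1, 3]: y[0] = 1×1 = 1; y[1] = 1×3 + 3×1 = 6; y[2] = 3×3 = 9 → [1, 6, 9]. Given [1, 6, 9] matches, so answer: Yes

Yes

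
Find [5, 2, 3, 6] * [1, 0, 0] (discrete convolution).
y[0] = 5×1 = 5; y[1] = 5×0 + 2×1 = 2; y[2] = 5×0 + 2×0 + 3×1 = 3; y[3] = 2×0 + 3×0 + 6×1 = 6; y[4] = 3×0 + 6×0 = 0; y[5] = 6×0 = 0

[5, 2, 3, 6, 0, 0]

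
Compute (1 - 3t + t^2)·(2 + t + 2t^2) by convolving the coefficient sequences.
Ascending coefficients: a = [1, -3, 1], b = [2, 1, 2]. c[0] = 1×2 = 2; c[1] = 1×1 + -3×2 = -5; c[2] = 1×2 + -3×1 + 1×2 = 1; c[3] = -3×2 + 1×1 = -5; c[4] = 1×2 = 2. Result coefficients: [2, -5, 1, -5, 2] → 2 - 5t + t^2 - 5t^3 + 2t^4

2 - 5t + t^2 - 5t^3 + 2t^4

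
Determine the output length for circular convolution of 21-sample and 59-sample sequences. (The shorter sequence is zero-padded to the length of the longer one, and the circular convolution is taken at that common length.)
Circular convolution (zero-padding the shorter input) has length max(m, n) = max(21, 59) = 59

59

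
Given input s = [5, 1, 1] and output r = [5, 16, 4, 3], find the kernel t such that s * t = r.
Output length 4 = len(s) + len(t) - 1 ⇒ len(t) = 2. Solve t forward using t[k] = (r[k] - Σ_{i≥1} s[i]·t[k-i]) / s[0]: t[0] = r[0] / s[0] = 5 / 5 = 1; t[1] = (r[1] - 1×1) / s[0] = (16 - 1×1) / 5 = 3. So t = [1, 3]. Forward-check [5, 1, 1] * [1, 3]: r[0] = 5×1 = 5; r[1] = 5×3 + 1×1 = 16; r[2] = 1×3 + 1×1 = 4; r[3] = 1×3 = 3 → [5, 16, 4, 3] ✓

[1, 3]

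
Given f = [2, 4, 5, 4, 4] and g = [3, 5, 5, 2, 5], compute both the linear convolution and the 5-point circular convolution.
Linear: y_lin[0] = 2×3 = 6; y_lin[1] = 2×5 + 4×3 = 22; y_lin[2] = 2×5 + 4×5 + 5×3 = 45; y_lin[3] = 2×2 + 4×5 + 5×5 + 4×3 = 61; y_lin[4] = 2×5 + 4×2 + 5×5 + 4×5 + 4×3 = 75; y_lin[5] = 4×5 + 5×2 + 4×5 + 4×5 = 70; y_lin[6] = 5×5 + 4×2 + 4×5 = 53; y_lin[7] = 4×5 + 4×2 = 28; y_lin[8] = 4×5 = 20 → [6, 22, 45, 61, 75, 70, 53, 28, 20]. Circular (length 5): y[0] = 2×3 + 4×5 + 5×2 + 4×5 + 4×5 = 76; y[1] = 2×5 + 4×3 + 5×5 + 4×2 + 4×5 = 75; y[2] = 2×5 + 4×5 + 5×3 + 4×5 + 4×2 = 73; y[3] = 2×2 + 4×5 + 5×5 + 4×3 + 4×5 = 81; y[4] = 2×5 + 4×2 + 5×5 + 4×5 + 4×3 = 75 → [76, 75, 73, 81, 75]

Linear: [6, 22, 45, 61, 75, 70, 53, 28, 20], Circular: [76, 75, 73, 81, 75]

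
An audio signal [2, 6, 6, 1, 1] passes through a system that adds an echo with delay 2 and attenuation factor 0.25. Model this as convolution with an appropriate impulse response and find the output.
Direct-path + delayed-attenuated-path model → impulse response h = [1, 0, 0.25] (1 at lag 0, 0.25 at lag 2). Output y[n] = x[n] + 0.25·x[n - 2] (with x[n] = 0 outside 0..4): y[0] = 2 + 0.25×0 = 2; y[1] = 6 + 0.25×0 = 6; y[2] = 6 + 0.25×2 = 6.5; y[3] = 1 + 0.25×6 = 2.5; y[4] = 1 + 0.25×6 = 2.5; y[5] = 0 + 0.25×1 = 0.25; y[6] = 0 + 0.25×1 = 0.25. So y = [2, 6, 6.5, 2.5, 2.5, 0.25, 0.25]

[2, 6, 6.5, 2.5, 2.5, 0.25, 0.25]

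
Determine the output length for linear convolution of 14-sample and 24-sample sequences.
Linear/full convolution length: m + n - 1 = 14 + 24 - 1 = 37

37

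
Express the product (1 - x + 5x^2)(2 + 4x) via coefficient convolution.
Ascending coefficients: a = [1, -1, 5], b = [2, 4]. c[0] = 1×2 = 2; c[1] = 1×4 + -1×2 = 2; c[2] = -1×4 + 5×2 = 6; c[3] = 5×4 = 20. Result coefficients: [2, 2, 6, 20] → 2 + 2x + 6x^2 + 20x^3

2 + 2x + 6x^2 + 20x^3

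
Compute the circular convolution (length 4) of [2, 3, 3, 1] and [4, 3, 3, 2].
Use y[k] = Σ_j x[j]·h[(k-j) mod 4]. y[0] = 2×4 + 3×2 + 3×3 + 1×3 = 26; y[1] = 2×3 + 3×4 + 3×2 + 1×3 = 27; y[2] = 2×3 + 3×3 + 3×4 + 1×2 = 29; y[3] = 2×2 + 3×3 + 3×3 + 1×4 = 26. Result: [26, 27, 29, 26]

[26, 27, 29, 26]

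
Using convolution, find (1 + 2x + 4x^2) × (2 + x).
Ascending coefficients: a = [1, 2, 4], b = [2, 1]. c[0] = 1×2 = 2; c[1] = 1×1 + 2×2 = 5; c[2] = 2×1 + 4×2 = 10; c[3] = 4×1 = 4. Result coefficients: [2, 5, 10, 4] → 2 + 5x + 10x^2 + 4x^3

2 + 5x + 10x^2 + 4x^3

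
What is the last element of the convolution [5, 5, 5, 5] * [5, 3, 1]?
Use y[k] = Σ_i a[i]·b[k-i] at k=5. y[5] = 5×1 = 5

5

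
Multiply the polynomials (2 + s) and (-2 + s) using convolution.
Ascending coefficients: a = [2, 1], b = [-2, 1]. c[0] = 2×-2 = -4; c[1] = 2×1 + 1×-2 = 0; c[2] = 1×1 = 1. Result coefficients: [-4, 0, 1] → -4 + s^2

-4 + s^2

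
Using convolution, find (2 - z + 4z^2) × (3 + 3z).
Ascending coefficients: a = [2, -1, 4], b = [3, 3]. c[0] = 2×3 = 6; c[1] = 2×3 + -1×3 = 3; c[2] = -1×3 + 4×3 = 9; c[3] = 4×3 = 12. Result coefficients: [6, 3, 9, 12] → 6 + 3z + 9z^2 + 12z^3

6 + 3z + 9z^2 + 12z^3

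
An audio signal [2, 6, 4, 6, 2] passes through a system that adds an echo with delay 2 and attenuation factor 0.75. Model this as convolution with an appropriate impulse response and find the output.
Direct-path + delayed-attenuated-path model → impulse response h = [1, 0, 0.75] (1 at lag 0, 0.75 at lag 2). Output y[n] = x[n] + 0.75·x[n - 2] (with x[n] = 0 outside 0..4): y[0] = 2 + 0.75×0 = 2; y[1] = 6 + 0.75×0 = 6; y[2] = 4 + 0.75×2 = 5.5; y[3] = 6 + 0.75×6 = 10.5; y[4] = 2 + 0.75×4 = 5.0; y[5] = 0 + 0.75×6 = 4.5; y[6] = 0 + 0.75×2 = 1.5. So y = [2, 6, 5.5, 10.5, 5.0, 4.5, 1.5]

[2, 6, 5.5, 10.5, 5.0, 4.5, 1.5]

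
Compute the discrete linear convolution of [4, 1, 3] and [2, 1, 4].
y[0] = 4×2 = 8; y[1] = 4×1 + 1×2 = 6; y[2] = 4×4 + 1×1 + 3×2 = 23; y[3] = 1×4 + 3×1 = 7; y[4] = 3×4 = 12

[8, 6, 23, 7, 12]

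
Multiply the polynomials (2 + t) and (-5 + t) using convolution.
Ascending coefficients: a = [2, 1], b = [-5, 1]. c[0] = 2×-5 = -10; c[1] = 2×1 + 1×-5 = -3; c[2] = 1×1 = 1. Result coefficients: [-10, -3, 1] → -10 - 3t + t^2

-10 - 3t + t^2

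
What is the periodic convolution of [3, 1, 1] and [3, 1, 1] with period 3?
Use y[k] = Σ_j f[j]·g[(k-j) mod 3]. y[0] = 3×3 + 1×1 + 1×1 = 11; y[1] = 3×1 + 1×3 + 1×1 = 7; y[2] = 3×1 + 1×1 + 1×3 = 7. Result: [11, 7, 7]

[11, 7, 7]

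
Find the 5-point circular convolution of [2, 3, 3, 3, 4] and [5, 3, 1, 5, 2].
Use y[k] = Σ_j x[j]·h[(k-j) mod 5]. y[0] = 2×5 + 3×2 + 3×5 + 3×1 + 4×3 = 46; y[1] = 2×3 + 3×5 + 3×2 + 3×5 + 4×1 = 46; y[2] = 2×1 + 3×3 + 3×5 + 3×2 + 4×5 = 52; y[3] = 2×5 + 3×1 + 3×3 + 3×5 + 4×2 = 45; y[4] = 2×2 + 3×5 + 3×1 + 3×3 + 4×5 = 51. Result: [46, 46, 52, 45, 51]

[46, 46, 52, 45, 51]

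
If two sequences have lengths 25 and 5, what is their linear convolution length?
Linear/full convolution length: m + n - 1 = 25 + 5 - 1 = 29

29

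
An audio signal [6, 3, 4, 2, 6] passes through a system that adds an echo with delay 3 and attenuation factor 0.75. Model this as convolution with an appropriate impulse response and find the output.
Direct-path + delayed-attenuated-path model → impulse response h = [1, 0, 0, 0.75] (1 at lag 0, 0.75 at lag 3). Output y[n] = x[n] + 0.75·x[n - 3] (with x[n] = 0 outside 0..4): y[0] = 6 + 0.75×0 = 6; y[1] = 3 + 0.75×0 = 3; y[2] = 4 + 0.75×0 = 4; y[3] = 2 + 0.75×6 = 6.5; y[4] = 6 + 0.75×3 = 8.25; y[5] = 0 + 0.75×4 = 3.0; y[6] = 0 + 0.75×2 = 1.5; y[7] = 0 + 0.75×6 = 4.5. So y = [6, 3, 4, 6.5, 8.25, 3.0, 1.5, 4.5]

[6, 3, 4, 6.5, 8.25, 3.0, 1.5, 4.5]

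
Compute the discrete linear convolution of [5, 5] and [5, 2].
y[0] = 5×5 = 25; y[1] = 5×2 + 5×5 = 35; y[2] = 5×2 = 10

[25, 35, 10]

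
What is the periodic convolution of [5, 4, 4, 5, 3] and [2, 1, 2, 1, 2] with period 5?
Use y[k] = Σ_j f[j]·g[(k-j) mod 5]. y[0] = 5×2 + 4×2 + 4×1 + 5×2 + 3×1 = 35; y[1] = 5×1 + 4×2 + 4×2 + 5×1 + 3×2 = 32; y[2] = 5×2 + 4×1 + 4×2 + 5×2 + 3×1 = 35; y[3] = 5×1 + 4×2 + 4×1 + 5×2 + 3×2 = 33; y[4] = 5×2 + 4×1 + 4×2 + 5×1 + 3×2 = 33. Result: [35, 32, 35, 33, 33]

[35, 32, 35, 33, 33]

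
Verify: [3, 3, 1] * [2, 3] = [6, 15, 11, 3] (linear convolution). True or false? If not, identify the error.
Recompute linear convolution of [3, 3, 1] and [2, 3]: y[0] = 3×2 = 6; y[1] = 3×3 + 3×2 = 15; y[2] = 3×3 + 1×2 = 11; y[3] = 1×3 = 3 → [6, 15, 11, 3]. Given [6, 15, 11, 3] matches, so answer: Yes

Yes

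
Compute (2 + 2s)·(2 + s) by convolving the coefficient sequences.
Ascending coefficients: a = [2, 2], b = [2, 1]. c[0] = 2×2 = 4; c[1] = 2×1 + 2×2 = 6; c[2] = 2×1 = 2. Result coefficients: [4, 6, 2] → 4 + 6s + 2s^2

4 + 6s + 2s^2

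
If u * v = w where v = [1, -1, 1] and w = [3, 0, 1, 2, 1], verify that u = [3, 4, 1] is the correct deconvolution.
Forward-compute [3, 4, 1] * [1, -1, 1]: w[0] = 3×1 = 3; w[1] = 3×-1 + 4×1 = 1; w[2] = 3×1 + 4×-1 + 1×1 = 0; w[3] = 4×1 + 1×-1 = 3; w[4] = 1×1 = 1 → [3, 1, 0, 3, 1]. Does not match given w = [3, 0, 1, 2, 1].

Not verified. [3, 4, 1] * [1, -1, 1] = [3, 1, 0, 3, 1], which differs from [3, 0, 1, 2, 1] at index 1.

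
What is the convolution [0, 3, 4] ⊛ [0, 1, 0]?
y[0] = 0×0 = 0; y[1] = 0×1 + 3×0 = 0; y[2] = 0×0 + 3×1 + 4×0 = 3; y[3] = 3×0 + 4×1 = 4; y[4] = 4×0 = 0

[0, 0, 3, 4, 0]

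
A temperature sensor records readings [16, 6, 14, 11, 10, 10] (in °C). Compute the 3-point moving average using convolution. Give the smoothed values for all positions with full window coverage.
3-point moving average kernel = [1, 1, 1]. Apply in 'valid' mode (full window coverage): avg[0] = (16 + 6 + 14) / 3 = 12.0; avg[1] = (6 + 14 + 11) / 3 = 10.33; avg[2] = (14 + 11 + 10) / 3 = 11.67; avg[3] = (11 + 10 + 10) / 3 = 10.33. Smoothed values: [12.0, 10.33, 11.67, 10.33]

[12.0, 10.33, 11.67, 10.33]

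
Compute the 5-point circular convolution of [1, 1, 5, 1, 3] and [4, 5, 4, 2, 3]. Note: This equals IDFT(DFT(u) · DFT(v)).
Either evaluate y[k] = Σ_j u[j]·v[(k-j) mod 5] directly, or use IDFT(DFT(u) · DFT(v)). y[0] = 1×4 + 1×3 + 5×2 + 1×4 + 3×5 = 36; y[1] = 1×5 + 1×4 + 5×3 + 1×2 + 3×4 = 38; y[2] = 1×4 + 1×5 + 5×4 + 1×3 + 3×2 = 38; y[3] = 1×2 + 1×4 + 5×5 + 1×4 + 3×3 = 44; y[4] = 1×3 + 1×2 + 5×4 + 1×5 + 3×4 = 42. Result: [36, 38, 38, 44, 42]

[36, 38, 38, 44, 42]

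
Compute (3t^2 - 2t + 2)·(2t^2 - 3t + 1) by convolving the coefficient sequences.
Ascending coefficients: a = [2, -2, 3], b = [1, -3, 2]. c[0] = 2×1 = 2; c[1] = 2×-3 + -2×1 = -8; c[2] = 2×2 + -2×-3 + 3×1 = 13; c[3] = -2×2 + 3×-3 = -13; c[4] = 3×2 = 6. Result coefficients: [2, -8, 13, -13, 6] → 6t^4 - 13t^3 + 13t^2 - 8t + 2

6t^4 - 13t^3 + 13t^2 - 8t + 2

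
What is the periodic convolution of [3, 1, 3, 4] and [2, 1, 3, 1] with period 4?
Use y[k] = Σ_j a[j]·b[(k-j) mod 4]. y[0] = 3×2 + 1×1 + 3×3 + 4×1 = 20; y[1] = 3×1 + 1×2 + 3×1 + 4×3 = 20; y[2] = 3×3 + 1×1 + 3×2 + 4×1 = 20; y[3] = 3×1 + 1×3 + 3×1 + 4×2 = 17. Result: [20, 20, 20, 17]

[20, 20, 20, 17]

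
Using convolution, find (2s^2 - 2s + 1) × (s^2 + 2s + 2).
Ascending coefficients: a = [1, -2, 2], b = [2, 2, 1]. c[0] = 1×2 = 2; c[1] = 1×2 + -2×2 = -2; c[2] = 1×1 + -2×2 + 2×2 = 1; c[3] = -2×1 + 2×2 = 2; c[4] = 2×1 = 2. Result coefficients: [2, -2, 1, 2, 2] → 2s^4 + 2s^3 + s^2 - 2s + 2

2s^4 + 2s^3 + s^2 - 2s + 2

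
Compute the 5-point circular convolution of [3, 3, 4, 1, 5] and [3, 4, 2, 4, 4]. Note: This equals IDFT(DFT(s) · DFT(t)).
Either evaluate y[k] = Σ_j s[j]·t[(k-j) mod 5] directly, or use IDFT(DFT(s) · DFT(t)). y[0] = 3×3 + 3×4 + 4×4 + 1×2 + 5×4 = 59; y[1] = 3×4 + 3×3 + 4×4 + 1×4 + 5×2 = 51; y[2] = 3×2 + 3×4 + 4×3 + 1×4 + 5×4 = 54; y[3] = 3×4 + 3×2 + 4×4 + 1×3 + 5×4 = 57; y[4] = 3×4 + 3×4 + 4×2 + 1×4 + 5×3 = 51. Result: [59, 51, 54, 57, 51]

[59, 51, 54, 57, 51]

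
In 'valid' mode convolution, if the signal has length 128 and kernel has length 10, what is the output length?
'Valid' mode counts only positions where the kernel fully overlaps the signal: m - n + 1 = 128 - 10 + 1 = 119

119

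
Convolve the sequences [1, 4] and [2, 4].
y[0] = 1×2 = 2; y[1] = 1×4 + 4×2 = 12; y[2] = 4×4 = 16

[2, 12, 16]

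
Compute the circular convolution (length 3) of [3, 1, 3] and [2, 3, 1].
Use y[k] = Σ_j x[j]·h[(k-j) mod 3]. y[0] = 3×2 + 1×1 + 3×3 = 16; y[1] = 3×3 + 1×2 + 3×1 = 14; y[2] = 3×1 + 1×3 + 3×2 = 12. Result: [16, 14, 12]

[16, 14, 12]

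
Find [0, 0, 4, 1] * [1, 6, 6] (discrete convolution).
y[0] = 0×1 = 0; y[1] = 0×6 + 0×1 = 0; y[2] = 0×6 + 0×6 + 4×1 = 4; y[3] = 0×6 + 4×6 + 1×1 = 25; y[4] = 4×6 + 1×6 = 30; y[5] = 1×6 = 6

[0, 0, 4, 25, 30, 6]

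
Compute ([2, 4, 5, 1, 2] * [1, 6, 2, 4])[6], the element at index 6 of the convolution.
Use y[k] = Σ_i a[i]·b[k-i] at k=6. y[6] = 1×4 + 2×2 = 8

8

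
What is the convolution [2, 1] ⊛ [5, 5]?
y[0] = 2×5 = 10; y[1] = 2×5 + 1×5 = 15; y[2] = 1×5 = 5

[10, 15, 5]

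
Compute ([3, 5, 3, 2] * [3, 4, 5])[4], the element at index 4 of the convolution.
Use y[k] = Σ_i a[i]·b[k-i] at k=4. y[4] = 3×5 + 2×4 = 23

23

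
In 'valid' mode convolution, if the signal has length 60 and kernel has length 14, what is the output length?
'Valid' mode counts only positions where the kernel fully overlaps the signal: m - n + 1 = 60 - 14 + 1 = 47

47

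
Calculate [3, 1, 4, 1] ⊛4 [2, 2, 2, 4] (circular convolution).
Use y[k] = Σ_j a[j]·b[(k-j) mod 4]. y[0] = 3×2 + 1×4 + 4×2 + 1×2 = 20; y[1] = 3×2 + 1×2 + 4×4 + 1×2 = 26; y[2] = 3×2 + 1×2 + 4×2 + 1×4 = 20; y[3] = 3×4 + 1×2 + 4×2 + 1×2 = 24. Result: [20, 26, 20, 24]

[20, 26, 20, 24]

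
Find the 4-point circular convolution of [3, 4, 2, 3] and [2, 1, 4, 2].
Use y[k] = Σ_j f[j]·g[(k-j) mod 4]. y[0] = 3×2 + 4×2 + 2×4 + 3×1 = 25; y[1] = 3×1 + 4×2 + 2×2 + 3×4 = 27; y[2] = 3×4 + 4×1 + 2×2 + 3×2 = 26; y[3] = 3×2 + 4×4 + 2×1 + 3×2 = 30. Result: [25, 27, 26, 30]

[25, 27, 26, 30]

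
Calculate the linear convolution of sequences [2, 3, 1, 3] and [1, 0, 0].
y[0] = 2×1 = 2; y[1] = 2×0 + 3×1 = 3; y[2] = 2×0 + 3×0 + 1×1 = 1; y[3] = 3×0 + 1×0 + 3×1 = 3; y[4] = 1×0 + 3×0 = 0; y[5] = 3×0 = 0

[2, 3, 1, 3, 0, 0]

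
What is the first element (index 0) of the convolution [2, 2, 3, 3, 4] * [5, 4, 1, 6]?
Use y[k] = Σ_i a[i]·b[k-i] at k=0. y[0] = 2×5 = 10

10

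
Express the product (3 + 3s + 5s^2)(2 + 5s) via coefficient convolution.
Ascending coefficients: a = [3, 3, 5], b = [2, 5]. c[0] = 3×2 = 6; c[1] = 3×5 + 3×2 = 21; c[2] = 3×5 + 5×2 = 25; c[3] = 5×5 = 25. Result coefficients: [6, 21, 25, 25] → 6 + 21s + 25s^2 + 25s^3

6 + 21s + 25s^2 + 25s^3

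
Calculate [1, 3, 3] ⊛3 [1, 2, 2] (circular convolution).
Use y[k] = Σ_j s[j]·t[(k-j) mod 3]. y[0] = 1×1 + 3×2 + 3×2 = 13; y[1] = 1×2 + 3×1 + 3×2 = 11; y[2] = 1×2 + 3×2 + 3×1 = 11. Result: [13, 11, 11]

[13, 11, 11]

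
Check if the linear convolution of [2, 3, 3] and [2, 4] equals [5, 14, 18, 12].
Recompute linear convolution of [2, 3, 3] and [2, 4]: y[0] = 2×2 = 4; y[1] = 2×4 + 3×2 = 14; y[2] = 3×4 + 3×2 = 18; y[3] = 3×4 = 12 → [4, 14, 18, 12]. Compare to given [5, 14, 18, 12]: they differ at index 0: given 5, correct 4, so answer: No

No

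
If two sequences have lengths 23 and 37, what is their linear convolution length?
Linear/full convolution length: m + n - 1 = 23 + 37 - 1 = 59

59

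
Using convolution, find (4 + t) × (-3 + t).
Ascending coefficients: a = [4, 1], b = [-3, 1]. c[0] = 4×-3 = -12; c[1] = 4×1 + 1×-3 = 1; c[2] = 1×1 = 1. Result coefficients: [-12, 1, 1] → -12 + t + t^2

-12 + t + t^2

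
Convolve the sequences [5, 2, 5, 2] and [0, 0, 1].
y[0] = 5×0 = 0; y[1] = 5×0 + 2×0 = 0; y[2] = 5×1 + 2×0 + 5×0 = 5; y[3] = 2×1 + 5×0 + 2×0 = 2; y[4] = 5×1 + 2×0 = 5; y[5] = 2×1 = 2

[0, 0, 5, 2, 5, 2]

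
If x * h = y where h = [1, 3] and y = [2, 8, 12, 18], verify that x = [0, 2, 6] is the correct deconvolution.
Forward-compute [0, 2, 6] * [1, 3]: y[0] = 0×1 = 0; y[1] = 0×3 + 2×1 = 2; y[2] = 2×3 + 6×1 = 12; y[3] = 6×3 = 18 → [0, 2, 12, 18]. Does not match given y = [2, 8, 12, 18].

Not verified. [0, 2, 6] * [1, 3] = [0, 2, 12, 18], which differs from [2, 8, 12, 18] at index 0.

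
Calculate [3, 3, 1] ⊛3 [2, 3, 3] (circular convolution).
Use y[k] = Σ_j a[j]·b[(k-j) mod 3]. y[0] = 3×2 + 3×3 + 1×3 = 18; y[1] = 3×3 + 3×2 + 1×3 = 18; y[2] = 3×3 + 3×3 + 1×2 = 20. Result: [18, 18, 20]

[18, 18, 20]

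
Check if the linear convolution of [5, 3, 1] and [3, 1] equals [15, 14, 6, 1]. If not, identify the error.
Recompute linear convolution of [5, 3, 1] and [3, 1]: y[0] = 5×3 = 15; y[1] = 5×1 + 3×3 = 14; y[2] = 3×1 + 1×3 = 6; y[3] = 1×1 = 1 → [15, 14, 6, 1]. Given [15, 14, 6, 1] matches, so answer: Yes

Yes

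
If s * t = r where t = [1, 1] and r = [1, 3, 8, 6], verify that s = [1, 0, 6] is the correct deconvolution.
Forward-compute [1, 0, 6] * [1, 1]: r[0] = 1×1 = 1; r[1] = 1×1 + 0×1 = 1; r[2] = 0×1 + 6×1 = 6; r[3] = 6×1 = 6 → [1, 1, 6, 6]. Does not match given r = [1, 3, 8, 6].

Not verified. [1, 0, 6] * [1, 1] = [1, 1, 6, 6], which differs from [1, 3, 8, 6] at index 1.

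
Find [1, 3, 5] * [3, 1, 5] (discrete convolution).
y[0] = 1×3 = 3; y[1] = 1×1 + 3×3 = 10; y[2] = 1×5 + 3×1 + 5×3 = 23; y[3] = 3×5 + 5×1 = 20; y[4] = 5×5 = 25

[3, 10, 23, 20, 25]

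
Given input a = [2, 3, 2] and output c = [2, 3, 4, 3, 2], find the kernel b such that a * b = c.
Output length 5 = len(a) + len(b) - 1 ⇒ len(b) = 3. Solve b forward using b[k] = (c[k] - Σ_{i≥1} a[i]·b[k-i]) / a[0]: b[0] = c[0] / a[0] = 2 / 2 = 1; b[1] = (c[1] - 3×1) / a[0] = (3 - 3×1) / 2 = 0; b[2] = (c[2] - 3×0 - 2×1) / a[0] = (4 - 3×0 - 2×1) / 2 = 1. So b = [1, 0, 1]. Forward-check [2, 3, 2] * [1, 0, 1]: c[0] = 2×1 = 2; c[1] = 2×0 + 3×1 = 3; c[2] = 2×1 + 3×0 + 2×1 = 4; c[3] = 3×1 + 2×0 = 3; c[4] = 2×1 = 2 → [2, 3, 4, 3, 2] ✓

[1, 0, 1]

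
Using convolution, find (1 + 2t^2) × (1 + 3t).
Ascending coefficients: a = [1, 0, 2], b = [1, 3]. c[0] = 1×1 = 1; c[1] = 1×3 + 0×1 = 3; c[2] = 0×3 + 2×1 = 2; c[3] = 2×3 = 6. Result coefficients: [1, 3, 2, 6] → 1 + 3t + 2t^2 + 6t^3

1 + 3t + 2t^2 + 6t^3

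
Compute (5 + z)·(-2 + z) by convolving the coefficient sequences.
Ascending coefficients: a = [5, 1], b = [-2, 1]. c[0] = 5×-2 = -10; c[1] = 5×1 + 1×-2 = 3; c[2] = 1×1 = 1. Result coefficients: [-10, 3, 1] → -10 + 3z + z^2

-10 + 3z + z^2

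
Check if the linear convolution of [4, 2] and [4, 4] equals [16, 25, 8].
Recompute linear convolution of [4, 2] and [4, 4]: y[0] = 4×4 = 16; y[1] = 4×4 + 2×4 = 24; y[2] = 2×4 = 8 → [16, 24, 8]. Compare to given [16, 25, 8]: they differ at index 1: given 25, correct 24, so answer: No

No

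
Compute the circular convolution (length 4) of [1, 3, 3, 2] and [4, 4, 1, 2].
Use y[k] = Σ_j s[j]·t[(k-j) mod 4]. y[0] = 1×4 + 3×2 + 3×1 + 2×4 = 21; y[1] = 1×4 + 3×4 + 3×2 + 2×1 = 24; y[2] = 1×1 + 3×4 + 3×4 + 2×2 = 29; y[3] = 1×2 + 3×1 + 3×4 + 2×4 = 25. Result: [21, 24, 29, 25]

[21, 24, 29, 25]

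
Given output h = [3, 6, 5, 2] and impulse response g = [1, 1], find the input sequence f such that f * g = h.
Deconvolve h=[3, 6, 5, 2] by g=[1, 1]. Since g[0]=1, solve forward: f[0] = h[0] / 1 = 3; f[1] = (h[1] - 3×1) / 1 = 3; f[2] = (h[2] - 3×1) / 1 = 2. So f = [3, 3, 2]. Check by forward convolution: h[0] = 3×1 = 3; h[1] = 3×1 + 3×1 = 6; h[2] = 3×1 + 2×1 = 5; h[3] = 2×1 = 2

[3, 3, 2]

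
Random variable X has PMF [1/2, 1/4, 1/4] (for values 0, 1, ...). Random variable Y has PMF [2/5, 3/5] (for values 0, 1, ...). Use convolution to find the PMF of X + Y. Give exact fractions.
P(X+Y=k) = Σ_i P(X=i)·P(Y=k-i) — a convolution of [1/2, 1/4, 1/4] and [2/5, 3/5]. P(X+Y=0) = (1/2)×(2/5) = 1/5; P(X+Y=1) = (1/2)×(3/5) + (1/4)×(2/5) = 3/10 + 1/10 = 2/5; P(X+Y=2) = (1/4)×(3/5) + (1/4)×(2/5) = 3/20 + 1/10 = 1/4; P(X+Y=3) = (1/4)×(3/5) = 3/20. PMF: [1/5, 2/5, 1/4, 3/20] (sums to 1 ✓)

[1/5, 2/5, 1/4, 3/20]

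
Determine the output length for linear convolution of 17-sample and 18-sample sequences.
Linear/full convolution length: m + n - 1 = 17 + 18 - 1 = 34

34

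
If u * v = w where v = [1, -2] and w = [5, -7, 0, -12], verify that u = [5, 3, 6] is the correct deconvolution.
Forward-compute [5, 3, 6] * [1, -2]: w[0] = 5×1 = 5; w[1] = 5×-2 + 3×1 = -7; w[2] = 3×-2 + 6×1 = 0; w[3] = 6×-2 = -12 → [5, -7, 0, -12]. Matches given w = [5, -7, 0, -12], so verified.

Verified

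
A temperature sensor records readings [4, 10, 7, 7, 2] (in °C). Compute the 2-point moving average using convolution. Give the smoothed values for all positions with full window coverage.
2-point moving average kernel = [1, 1]. Apply in 'valid' mode (full window coverage): avg[0] = (4 + 10) / 2 = 7.0; avg[1] = (10 + 7) / 2 = 8.5; avg[2] = (7 + 7) / 2 = 7.0; avg[3] = (7 + 2) / 2 = 4.5. Smoothed values: [7.0, 8.5, 7.0, 4.5]

[7.0, 8.5, 7.0, 4.5]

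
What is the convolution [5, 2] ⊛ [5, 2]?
y[0] = 5×5 = 25; y[1] = 5×2 + 2×5 = 20; y[2] = 2×2 = 4

[25, 20, 4]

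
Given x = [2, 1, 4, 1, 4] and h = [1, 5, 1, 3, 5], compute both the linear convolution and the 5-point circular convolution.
Linear: y_lin[0] = 2×1 = 2; y_lin[1] = 2×5 + 1×1 = 11; y_lin[2] = 2×1 + 1×5 + 4×1 = 11; y_lin[3] = 2×3 + 1×1 + 4×5 + 1×1 = 28; y_lin[4] = 2×5 + 1×3 + 4×1 + 1×5 + 4×1 = 26; y_lin[5] = 1×5 + 4×3 + 1×1 + 4×5 = 38; y_lin[6] = 4×5 + 1×3 + 4×1 = 27; y_lin[7] = 1×5 + 4×3 = 17; y_lin[8] = 4×5 = 20 → [2, 11, 11, 28, 26, 38, 27, 17, 20]. Circular (length 5): y[0] = 2×1 + 1×5 + 4×3 + 1×1 + 4×5 = 40; y[1] = 2×5 + 1×1 + 4×5 + 1×3 + 4×1 = 38; y[2] = 2×1 + 1×5 + 4×1 + 1×5 + 4×3 = 28; y[3] = 2×3 + 1×1 + 4×5 + 1×1 + 4×5 = 48; y[4] = 2×5 + 1×3 + 4×1 + 1×5 + 4×1 = 26 → [40, 38, 28, 48, 26]

Linear: [2, 11, 11, 28, 26, 38, 27, 17, 20], Circular: [40, 38, 28, 48, 26]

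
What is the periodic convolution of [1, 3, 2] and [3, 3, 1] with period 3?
Use y[k] = Σ_j s[j]·t[(k-j) mod 3]. y[0] = 1×3 + 3×1 + 2×3 = 12; y[1] = 1×3 + 3×3 + 2×1 = 14; y[2] = 1×1 + 3×3 + 2×3 = 16. Result: [12, 14, 16]

[12, 14, 16]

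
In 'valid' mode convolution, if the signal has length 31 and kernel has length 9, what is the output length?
'Valid' mode counts only positions where the kernel fully overlaps the signal: m - n + 1 = 31 - 9 + 1 = 23

23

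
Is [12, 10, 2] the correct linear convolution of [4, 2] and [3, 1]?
Recompute linear convolution of [4, 2] and [3, 1]: y[0] = 4×3 = 12; y[1] = 4×1 + 2×3 = 10; y[2] = 2×1 = 2 → [12, 10, 2]. Given [12, 10, 2] matches, so answer: Yes

Yes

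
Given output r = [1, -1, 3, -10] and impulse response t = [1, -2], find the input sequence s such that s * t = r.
Deconvolve r=[1, -1, 3, -10] by t=[1, -2]. Since t[0]=1, solve forward: s[0] = r[0] / 1 = 1; s[1] = (r[1] - 1×-2) / 1 = 1; s[2] = (r[2] - 1×-2) / 1 = 5. So s = [1, 1, 5]. Check by forward convolution: r[0] = 1×1 = 1; r[1] = 1×-2 + 1×1 = -1; r[2] = 1×-2 + 5×1 = 3; r[3] = 5×-2 = -10

[1, 1, 5]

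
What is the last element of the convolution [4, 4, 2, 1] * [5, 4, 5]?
Use y[k] = Σ_i a[i]·b[k-i] at k=5. y[5] = 1×5 = 5

5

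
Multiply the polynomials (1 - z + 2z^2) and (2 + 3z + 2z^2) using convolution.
Ascending coefficients: a = [1, -1, 2], b = [2, 3, 2]. c[0] = 1×2 = 2; c[1] = 1×3 + -1×2 = 1; c[2] = 1×2 + -1×3 + 2×2 = 3; c[3] = -1×2 + 2×3 = 4; c[4] = 2×2 = 4. Result coefficients: [2, 1, 3, 4, 4] → 2 + z + 3z^2 + 4z^3 + 4z^4

2 + z + 3z^2 + 4z^3 + 4z^4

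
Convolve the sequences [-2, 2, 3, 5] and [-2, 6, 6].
y[0] = -2×-2 = 4; y[1] = -2×6 + 2×-2 = -16; y[2] = -2×6 + 2×6 + 3×-2 = -6; y[3] = 2×6 + 3×6 + 5×-2 = 20; y[4] = 3×6 + 5×6 = 48; y[5] = 5×6 = 30

[4, -16, -6, 20, 48, 30]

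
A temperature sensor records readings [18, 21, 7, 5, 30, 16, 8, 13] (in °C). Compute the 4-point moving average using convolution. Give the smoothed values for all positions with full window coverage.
4-point moving average kernel = [1, 1, 1, 1]. Apply in 'valid' mode (full window coverage): avg[0] = (18 + 21 + 7 + 5) / 4 = 12.75; avg[1] = (21 + 7 + 5 + 30) / 4 = 15.75; avg[2] = (7 + 5 + 30 + 16) / 4 = 14.5; avg[3] = (5 + 30 + 16 + 8) / 4 = 14.75; avg[4] = (30 + 16 + 8 + 13) / 4 = 16.75. Smoothed values: [12.75, 15.75, 14.5, 14.75, 16.75]

[12.75, 15.75, 14.5, 14.75, 16.75]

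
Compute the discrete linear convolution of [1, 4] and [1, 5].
y[0] = 1×1 = 1; y[1] = 1×5 + 4×1 = 9; y[2] = 4×5 = 20

[1, 9, 20]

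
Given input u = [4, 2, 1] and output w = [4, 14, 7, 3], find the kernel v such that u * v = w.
Output length 4 = len(u) + len(v) - 1 ⇒ len(v) = 2. Solve v forward using v[k] = (w[k] - Σ_{i≥1} u[i]·v[k-i]) / u[0]: v[0] = w[0] / u[0] = 4 / 4 = 1; v[1] = (w[1] - 2×1) / u[0] = (14 - 2×1) / 4 = 3. So v = [1, 3]. Forward-check [4, 2, 1] * [1, 3]: w[0] = 4×1 = 4; w[1] = 4×3 + 2×1 = 14; w[2] = 2×3 + 1×1 = 7; w[3] = 1×3 = 3 → [4, 14, 7, 3] ✓

[1, 3]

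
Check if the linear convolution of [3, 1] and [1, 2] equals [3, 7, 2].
Recompute linear convolution of [3, 1] and [1, 2]: y[0] = 3×1 = 3; y[1] = 3×2 + 1×1 = 7; y[2] = 1×2 = 2 → [3, 7, 2]. Given [3, 7, 2] matches, so answer: Yes

Yes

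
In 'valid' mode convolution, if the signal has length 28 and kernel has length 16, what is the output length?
'Valid' mode counts only positions where the kernel fully overlaps the signal: m - n + 1 = 28 - 16 + 1 = 13

13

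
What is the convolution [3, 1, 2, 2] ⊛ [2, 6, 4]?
y[0] = 3×2 = 6; y[1] = 3×6 + 1×2 = 20; y[2] = 3×4 + 1×6 + 2×2 = 22; y[3] = 1×4 + 2×6 + 2×2 = 20; y[4] = 2×4 + 2×6 = 20; y[5] = 2×4 = 8

[6, 20, 22, 20, 20, 8]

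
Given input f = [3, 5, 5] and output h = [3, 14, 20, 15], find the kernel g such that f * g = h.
Output length 4 = len(f) + len(g) - 1 ⇒ len(g) = 2. Solve g forward using g[k] = (h[k] - Σ_{i≥1} f[i]·g[k-i]) / f[0]: g[0] = h[0] / f[0] = 3 / 3 = 1; g[1] = (h[1] - 5×1) / f[0] = (14 - 5×1) / 3 = 3. So g = [1, 3]. Forward-check [3, 5, 5] * [1, 3]: h[0] = 3×1 = 3; h[1] = 3×3 + 5×1 = 14; h[2] = 5×3 + 5×1 = 20; h[3] = 5×3 = 15 → [3, 14, 20, 15] ✓

[1, 3]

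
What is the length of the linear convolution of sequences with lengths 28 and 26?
Linear/full convolution length: m + n - 1 = 28 + 26 - 1 = 53

53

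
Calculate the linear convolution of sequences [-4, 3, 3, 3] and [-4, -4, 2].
y[0] = -4×-4 = 16; y[1] = -4×-4 + 3×-4 = 4; y[2] = -4×2 + 3×-4 + 3×-4 = -32; y[3] = 3×2 + 3×-4 + 3×-4 = -18; y[4] = 3×2 + 3×-4 = -6; y[5] = 3×2 = 6

[16, 4, -32, -18, -6, 6]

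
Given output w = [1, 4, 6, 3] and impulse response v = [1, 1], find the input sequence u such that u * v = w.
Deconvolve w=[1, 4, 6, 3] by v=[1, 1]. Since v[0]=1, solve forward: u[0] = w[0] / 1 = 1; u[1] = (w[1] - 1×1) / 1 = 3; u[2] = (w[2] - 3×1) / 1 = 3. So u = [1, 3, 3]. Check by forward convolution: w[0] = 1×1 = 1; w[1] = 1×1 + 3×1 = 4; w[2] = 3×1 + 3×1 = 6; w[3] = 3×1 = 3

[1, 3, 3]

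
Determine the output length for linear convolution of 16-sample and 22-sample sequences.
Linear/full convolution length: m + n - 1 = 16 + 22 - 1 = 37

37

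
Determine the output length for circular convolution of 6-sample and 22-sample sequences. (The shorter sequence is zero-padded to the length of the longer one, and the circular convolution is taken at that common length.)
Circular convolution (zero-padding the shorter input) has length max(m, n) = max(6, 22) = 22

22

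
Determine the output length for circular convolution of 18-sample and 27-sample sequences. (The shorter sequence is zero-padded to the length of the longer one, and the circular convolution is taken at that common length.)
Circular convolution (zero-padding the shorter input) has length max(m, n) = max(18, 27) = 27

27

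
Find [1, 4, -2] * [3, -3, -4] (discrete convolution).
y[0] = 1×3 = 3; y[1] = 1×-3 + 4×3 = 9; y[2] = 1×-4 + 4×-3 + -2×3 = -22; y[3] = 4×-4 + -2×-3 = -10; y[4] = -2×-4 = 8

[3, 9, -22, -10, 8]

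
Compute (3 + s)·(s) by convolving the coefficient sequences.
Ascending coefficients: a = [3, 1], b = [0, 1]. c[0] = 3×0 = 0; c[1] = 3×1 + 1×0 = 3; c[2] = 1×1 = 1. Result coefficients: [0, 3, 1] → 3s + s^2

3s + s^2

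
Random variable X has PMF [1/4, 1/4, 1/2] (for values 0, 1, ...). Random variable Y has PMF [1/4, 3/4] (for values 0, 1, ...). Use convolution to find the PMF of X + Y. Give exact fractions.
P(X+Y=k) = Σ_i P(X=i)·P(Y=k-i) — a convolution of [1/4, 1/4, 1/2] and [1/4, 3/4]. P(X+Y=0) = (1/4)×(1/4) = 1/16; P(X+Y=1) = (1/4)×(3/4) + (1/4)×(1/4) = 3/16 + 1/16 = 1/4; P(X+Y=2) = (1/4)×(3/4) + (1/2)×(1/4) = 3/16 + 1/8 = 5/16; P(X+Y=3) = (1/2)×(3/4) = 3/8. PMF: [1/16, 1/4, 5/16, 3/8] (sums to 1 ✓)

[1/16, 1/4, 5/16, 3/8]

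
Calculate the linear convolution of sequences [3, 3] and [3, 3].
y[0] = 3×3 = 9; y[1] = 3×3 + 3×3 = 18; y[2] = 3×3 = 9

[9, 18, 9]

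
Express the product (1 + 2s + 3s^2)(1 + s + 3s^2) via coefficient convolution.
Ascending coefficients: a = [1, 2, 3], b = [1, 1, 3]. c[0] = 1×1 = 1; c[1] = 1×1 + 2×1 = 3; c[2] = 1×3 + 2×1 + 3×1 = 8; c[3] = 2×3 + 3×1 = 9; c[4] = 3×3 = 9. Result coefficients: [1, 3, 8, 9, 9] → 1 + 3s + 8s^2 + 9s^3 + 9s^4

1 + 3s + 8s^2 + 9s^3 + 9s^4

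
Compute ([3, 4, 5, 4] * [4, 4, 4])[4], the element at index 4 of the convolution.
Use y[k] = Σ_i a[i]·b[k-i] at k=4. y[4] = 5×4 + 4×4 = 36

36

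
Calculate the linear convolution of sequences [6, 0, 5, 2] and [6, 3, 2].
y[0] = 6×6 = 36; y[1] = 6×3 + 0×6 = 18; y[2] = 6×2 + 0×3 + 5×6 = 42; y[3] = 0×2 + 5×3 + 2×6 = 27; y[4] = 5×2 + 2×3 = 16; y[5] = 2×2 = 4

[36, 18, 42, 27, 16, 4]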